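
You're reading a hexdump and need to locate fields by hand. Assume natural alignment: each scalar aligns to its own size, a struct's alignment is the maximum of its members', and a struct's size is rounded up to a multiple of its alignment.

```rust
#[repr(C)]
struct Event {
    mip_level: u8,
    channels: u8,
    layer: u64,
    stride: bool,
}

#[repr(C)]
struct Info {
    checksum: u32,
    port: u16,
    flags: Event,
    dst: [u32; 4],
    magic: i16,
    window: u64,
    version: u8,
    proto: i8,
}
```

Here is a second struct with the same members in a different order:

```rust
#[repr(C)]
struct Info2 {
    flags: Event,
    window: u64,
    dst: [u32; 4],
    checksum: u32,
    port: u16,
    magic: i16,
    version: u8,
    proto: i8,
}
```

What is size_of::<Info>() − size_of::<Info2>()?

Event: 0..1  mip_level  (1B, 1-aligned); 1..2  channels  (1B, 1-aligned); 2..8  -- padding (6B); 8..16  layer  (8B, 8-aligned); 16..17  stride  (1B, 1-aligned); 17..24  -- tail padding (7B); sizeof = 24, alignof = 8
0..4  checksum  (4B, 4-aligned)
4..6  port  (2B, 2-aligned)
6..8  -- padding (2B)
8..32  flags  (24B, 8-aligned)
32..48  dst  (16B, 4-aligned)
48..50  magic  (2B, 2-aligned)
50..56  -- padding (6B)
56..64  window  (8B, 8-aligned)
64..65  version  (1B, 1-aligned)
65..66  proto  (1B, 1-aligned)
66..72  -- tail padding (6B)
sizeof = 72, alignof = 8
— Info2 —
0..24  flags  (24B, 8-aligned)
24..32  window  (8B, 8-aligned)
32..48  dst  (16B, 4-aligned)
48..52  checksum  (4B, 4-aligned)
52..54  port  (2B, 2-aligned)
54..56  magic  (2B, 2-aligned)
56..57  version  (1B, 1-aligned)
57..58  proto  (1B, 1-aligned)
58..64  -- tail padding (6B)
sizeof = 64, alignof = 8
72 − 64 = 8

8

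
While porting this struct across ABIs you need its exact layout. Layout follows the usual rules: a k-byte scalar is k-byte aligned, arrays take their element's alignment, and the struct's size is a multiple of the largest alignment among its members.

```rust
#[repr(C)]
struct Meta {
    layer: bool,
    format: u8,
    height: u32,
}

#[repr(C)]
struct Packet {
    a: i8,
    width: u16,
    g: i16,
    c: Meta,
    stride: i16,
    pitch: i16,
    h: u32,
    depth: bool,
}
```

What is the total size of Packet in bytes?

Meta: layer at 0 (size 1, align 1) → ends 1; format at 1 (size 1, align 1) → ends 2; pad 2 to align 4 for height; height at 4 (size 4, align 4) → ends 8; total 8 bytes, alignment 4
a at 0 (size 1, align 1) → ends 1
pad 1 to align 2 for width
width at 2 (size 2, align 2) → ends 4
g at 4 (size 2, align 2) → ends 6
pad 2 to align 4 for c
c at 8 (size 8, align 4) → ends 16
stride at 16 (size 2, align 2) → ends 18
pitch at 18 (size 2, align 2) → ends 20
h at 20 (size 4, align 4) → ends 24
depth at 24 (size 1, align 1) → ends 25
tail pad 3 to reach multiple of 4
total 28 bytes, alignment 4

28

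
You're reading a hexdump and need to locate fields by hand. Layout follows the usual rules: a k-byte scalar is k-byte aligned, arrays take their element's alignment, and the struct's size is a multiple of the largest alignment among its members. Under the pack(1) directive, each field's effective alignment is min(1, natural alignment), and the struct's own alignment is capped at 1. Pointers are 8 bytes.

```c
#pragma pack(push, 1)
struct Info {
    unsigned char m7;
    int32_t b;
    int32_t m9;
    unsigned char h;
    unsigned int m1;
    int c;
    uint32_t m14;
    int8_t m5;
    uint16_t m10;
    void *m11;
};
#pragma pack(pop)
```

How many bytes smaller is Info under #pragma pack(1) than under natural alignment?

7

natural layout:
  m7 at 0 (size 1, align 1) → ends 1
  pad 3 to align 4 for b
  b at 4 (size 4, align 4) → ends 8
  m9 at 8 (size 4, align 4) → ends 12
  h at 12 (size 1, align 1) → ends 13
  pad 3 to align 4 for m1
  m1 at 16 (size 4, align 4) → ends 20
  c at 20 (size 4, align 4) → ends 24
  m14 at 24 (size 4, align 4) → ends 28
  m5 at 28 (size 1, align 1) → ends 29
  pad 1 to align 2 for m10
  m10 at 30 (size 2, align 2) → ends 32
  m11 at 32 (size 8, align 8) → ends 40
  total 40 bytes, alignment 8
packed(1) layout:
  m7 at 0 (size 1, align 1) → ends 1
  b at 1 (size 4, align 1) → ends 5
  m9 at 5 (size 4, align 1) → ends 9
  h at 9 (size 1, align 1) → ends 10
  m1 at 10 (size 4, align 1) → ends 14
  c at 14 (size 4, align 1) → ends 18
  m14 at 18 (size 4, align 1) → ends 22
  m5 at 22 (size 1, align 1) → ends 23
  m10 at 23 (size 2, align 1) → ends 25
  m11 at 25 (size 8, align 1) → ends 33
  total 33 bytes, alignment 1
40 − 33 = 7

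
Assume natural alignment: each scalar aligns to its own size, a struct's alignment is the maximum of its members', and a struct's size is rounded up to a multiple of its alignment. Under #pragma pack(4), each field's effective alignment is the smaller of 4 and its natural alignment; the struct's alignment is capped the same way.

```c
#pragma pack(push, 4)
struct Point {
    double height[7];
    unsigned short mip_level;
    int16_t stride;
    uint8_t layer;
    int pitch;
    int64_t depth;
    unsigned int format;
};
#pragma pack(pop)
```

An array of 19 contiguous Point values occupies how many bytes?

height at 0 (size 56, align 4) → ends 56
mip_level at 56 (size 2, align 2) → ends 58
stride at 58 (size 2, align 2) → ends 60
layer at 60 (size 1, align 1) → ends 61
pad 3 to align 4 for pitch
pitch at 64 (size 4, align 4) → ends 68
depth at 68 (size 8, align 4) → ends 76
format at 76 (size 4, align 4) → ends 80
total 80 bytes, alignment 4
array of 19: 19 × 80 = 1520

1520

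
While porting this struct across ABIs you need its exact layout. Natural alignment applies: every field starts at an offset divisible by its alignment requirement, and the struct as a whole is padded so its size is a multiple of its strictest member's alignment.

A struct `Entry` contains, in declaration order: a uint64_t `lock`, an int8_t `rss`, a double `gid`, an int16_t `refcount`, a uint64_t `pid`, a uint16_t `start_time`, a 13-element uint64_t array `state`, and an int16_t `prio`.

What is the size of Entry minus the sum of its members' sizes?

25

lock at 0 (size 8, align 8) → ends 8
rss at 8 (size 1, align 1) → ends 9
pad 7 to align 8 for gid
gid at 16 (size 8, align 8) → ends 24
refcount at 24 (size 2, align 2) → ends 26
pad 6 to align 8 for pid
pid at 32 (size 8, align 8) → ends 40
start_time at 40 (size 2, align 2) → ends 42
pad 6 to align 8 for state
state at 48 (size 104, align 8) → ends 152
prio at 152 (size 2, align 2) → ends 154
tail pad 6 to reach multiple of 8
total 160 bytes, alignment 8
data bytes 135, size 160 → padding 25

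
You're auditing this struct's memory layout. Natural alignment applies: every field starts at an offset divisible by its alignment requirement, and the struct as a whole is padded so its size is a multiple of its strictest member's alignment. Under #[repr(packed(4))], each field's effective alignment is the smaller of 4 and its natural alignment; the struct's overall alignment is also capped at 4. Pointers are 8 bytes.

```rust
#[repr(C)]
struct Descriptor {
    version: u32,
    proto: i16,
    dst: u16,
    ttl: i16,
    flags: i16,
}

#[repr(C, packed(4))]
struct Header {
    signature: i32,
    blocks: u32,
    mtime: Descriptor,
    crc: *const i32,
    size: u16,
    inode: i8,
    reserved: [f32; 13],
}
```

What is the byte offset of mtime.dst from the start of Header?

14

Descriptor: 0..4  version  (4B, 4-aligned); 4..6  proto  (2B, 2-aligned); 6..8  dst  (2B, 2-aligned); 8..10  ttl  (2B, 2-aligned); 10..12  flags  (2B, 2-aligned); sizeof = 12, alignof = 4
0..4  signature  (4B, 4-aligned)
4..8  blocks  (4B, 4-aligned)
8..20  mtime  (12B, 4-aligned)
within Descriptor: dst at 6
8 + 6 = 14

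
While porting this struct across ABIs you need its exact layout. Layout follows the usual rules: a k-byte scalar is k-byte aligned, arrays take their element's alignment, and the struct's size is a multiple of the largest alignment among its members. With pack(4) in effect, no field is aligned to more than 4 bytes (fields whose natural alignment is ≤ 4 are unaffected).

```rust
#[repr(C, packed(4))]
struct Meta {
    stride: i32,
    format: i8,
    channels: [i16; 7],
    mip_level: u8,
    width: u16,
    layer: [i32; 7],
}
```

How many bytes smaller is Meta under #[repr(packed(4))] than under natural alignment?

0

natural layout:
  @0: stride [4B, align 4] → 4
  @4: format [1B, align 1] → 5
  +1 pad (align 2)
  @6: channels [14B, align 2] → 20
  @20: mip_level [1B, align 1] → 21
  +1 pad (align 2)
  @22: width [2B, align 2] → 24
  @24: layer [28B, align 4] → 52
  size 52, align 4
packed(4) layout:
  @0: stride [4B, align 4] → 4
  @4: format [1B, align 1] → 5
  +1 pad (align 2)
  @6: channels [14B, align 2] → 20
  @20: mip_level [1B, align 1] → 21
  +1 pad (align 2)
  @22: width [2B, align 2] → 24
  @24: layer [28B, align 4] → 52
  size 52, align 4
52 − 52 = 0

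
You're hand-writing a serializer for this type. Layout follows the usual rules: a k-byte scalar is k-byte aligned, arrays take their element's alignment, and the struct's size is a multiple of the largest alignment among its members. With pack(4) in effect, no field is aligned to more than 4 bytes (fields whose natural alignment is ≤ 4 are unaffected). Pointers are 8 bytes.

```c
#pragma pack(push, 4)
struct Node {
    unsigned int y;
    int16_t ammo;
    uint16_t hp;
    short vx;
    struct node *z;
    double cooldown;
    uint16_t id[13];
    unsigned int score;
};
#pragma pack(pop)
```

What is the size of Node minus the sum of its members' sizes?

4

y at 0 (size 4, align 4) → ends 4
ammo at 4 (size 2, align 2) → ends 6
hp at 6 (size 2, align 2) → ends 8
vx at 8 (size 2, align 2) → ends 10
pad 2 to align 4 for z
z at 12 (size 8, align 4) → ends 20
cooldown at 20 (size 8, align 4) → ends 28
id at 28 (size 26, align 2) → ends 54
pad 2 to align 4 for score
score at 56 (size 4, align 4) → ends 60
total 60 bytes, alignment 4
data bytes 56, size 60 → padding 4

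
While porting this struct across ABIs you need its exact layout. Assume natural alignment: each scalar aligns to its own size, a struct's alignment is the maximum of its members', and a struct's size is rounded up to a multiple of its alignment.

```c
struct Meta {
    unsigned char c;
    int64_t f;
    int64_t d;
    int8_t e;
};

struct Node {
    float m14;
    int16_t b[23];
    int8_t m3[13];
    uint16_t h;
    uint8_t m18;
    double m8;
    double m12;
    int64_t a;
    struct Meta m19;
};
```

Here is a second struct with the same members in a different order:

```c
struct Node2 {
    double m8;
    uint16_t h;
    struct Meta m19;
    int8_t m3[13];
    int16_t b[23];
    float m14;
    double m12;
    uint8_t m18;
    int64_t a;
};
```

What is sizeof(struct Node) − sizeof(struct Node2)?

Meta: c at 0 (size 1, align 1) → ends 1; pad 7 to align 8 for f; f at 8 (size 8, align 8) → ends 16; d at 16 (size 8, align 8) → ends 24; e at 24 (size 1, align 1) → ends 25; tail pad 7 to reach multiple of 8; total 32 bytes, alignment 8
m14 at 0 (size 4, align 4) → ends 4
b at 4 (size 46, align 2) → ends 50
m3 at 50 (size 13, align 1) → ends 63
pad 1 to align 2 for h
h at 64 (size 2, align 2) → ends 66
m18 at 66 (size 1, align 1) → ends 67
pad 5 to align 8 for m8
m8 at 72 (size 8, align 8) → ends 80
m12 at 80 (size 8, align 8) → ends 88
a at 88 (size 8, align 8) → ends 96
m19 at 96 (size 32, align 8) → ends 128
total 128 bytes, alignment 8
— Node2 —
m8 at 0 (size 8, align 8) → ends 8
h at 8 (size 2, align 2) → ends 10
pad 6 to align 8 for m19
m19 at 16 (size 32, align 8) → ends 48
m3 at 48 (size 13, align 1) → ends 61
pad 1 to align 2 for b
b at 62 (size 46, align 2) → ends 108
m14 at 108 (size 4, align 4) → ends 112
m12 at 112 (size 8, align 8) → ends 120
m18 at 120 (size 1, align 1) → ends 121
pad 7 to align 8 for a
a at 128 (size 8, align 8) → ends 136
total 136 bytes, alignment 8
128 − 136 = -8

-8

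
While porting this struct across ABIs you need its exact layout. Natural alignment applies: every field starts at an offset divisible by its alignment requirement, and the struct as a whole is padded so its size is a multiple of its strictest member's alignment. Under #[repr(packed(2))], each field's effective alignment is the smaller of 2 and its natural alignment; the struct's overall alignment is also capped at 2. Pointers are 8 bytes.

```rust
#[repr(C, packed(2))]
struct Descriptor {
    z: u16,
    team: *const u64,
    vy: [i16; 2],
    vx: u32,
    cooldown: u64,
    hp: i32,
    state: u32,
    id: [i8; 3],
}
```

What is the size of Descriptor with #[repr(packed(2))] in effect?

0..2  z  (2B, 2-aligned)
2..10  team  (8B, 2-aligned)
10..14  vy  (4B, 2-aligned)
14..18  vx  (4B, 2-aligned)
18..26  cooldown  (8B, 2-aligned)
26..30  hp  (4B, 2-aligned)
30..34  state  (4B, 2-aligned)
34..37  id  (3B, 1-aligned)
37..38  -- tail padding (1B)
sizeof = 38, alignof = 2

38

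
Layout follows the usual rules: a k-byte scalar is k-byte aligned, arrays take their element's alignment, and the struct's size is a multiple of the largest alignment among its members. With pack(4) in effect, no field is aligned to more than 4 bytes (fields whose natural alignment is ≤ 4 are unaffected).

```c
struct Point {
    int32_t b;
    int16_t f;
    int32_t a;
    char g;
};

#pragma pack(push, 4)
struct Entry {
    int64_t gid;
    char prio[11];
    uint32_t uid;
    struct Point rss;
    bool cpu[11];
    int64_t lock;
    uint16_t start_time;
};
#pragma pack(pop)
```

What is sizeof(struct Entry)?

Point: b at 0 (size 4, align 4) → ends 4; f at 4 (size 2, align 2) → ends 6; pad 2 to align 4 for a; a at 8 (size 4, align 4) → ends 12; g at 12 (size 1, align 1) → ends 13; tail pad 3 to reach multiple of 4; total 16 bytes, alignment 4
gid at 0 (size 8, align 4) → ends 8
prio at 8 (size 11, align 1) → ends 19
pad 1 to align 4 for uid
uid at 20 (size 4, align 4) → ends 24
rss at 24 (size 16, align 4) → ends 40
cpu at 40 (size 11, align 1) → ends 51
pad 1 to align 4 for lock
lock at 52 (size 8, align 4) → ends 60
start_time at 60 (size 2, align 2) → ends 62
tail pad 2 to reach multiple of 4
total 64 bytes, alignment 4

64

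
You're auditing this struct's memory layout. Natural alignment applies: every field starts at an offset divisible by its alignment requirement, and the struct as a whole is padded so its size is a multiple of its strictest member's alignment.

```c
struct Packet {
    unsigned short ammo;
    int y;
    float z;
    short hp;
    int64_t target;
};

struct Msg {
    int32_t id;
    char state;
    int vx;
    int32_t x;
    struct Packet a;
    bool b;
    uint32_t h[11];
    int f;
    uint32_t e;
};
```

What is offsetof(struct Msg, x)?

12

Packet: @0: ammo [2B, align 2] → 2; +2 pad (align 4); @4: y [4B, align 4] → 8; @8: z [4B, align 4] → 12; @12: hp [2B, align 2] → 14; +2 pad (align 8); @16: target [8B, align 8] → 24; size 24, align 8
@0: id [4B, align 4] → 4
@4: state [1B, align 1] → 5
+3 pad (align 4)
@8: vx [4B, align 4] → 12
@12: x [4B, align 4] → 16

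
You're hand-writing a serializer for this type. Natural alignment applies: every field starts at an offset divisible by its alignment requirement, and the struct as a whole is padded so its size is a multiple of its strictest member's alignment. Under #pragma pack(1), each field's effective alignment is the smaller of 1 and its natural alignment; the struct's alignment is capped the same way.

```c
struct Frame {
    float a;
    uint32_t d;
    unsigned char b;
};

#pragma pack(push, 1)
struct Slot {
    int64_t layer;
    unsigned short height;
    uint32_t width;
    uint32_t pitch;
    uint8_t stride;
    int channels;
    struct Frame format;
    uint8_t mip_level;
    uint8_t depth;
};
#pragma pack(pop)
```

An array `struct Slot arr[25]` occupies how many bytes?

925

Frame: 0..4  a  (4B, 4-aligned); 4..8  d  (4B, 4-aligned); 8..9  b  (1B, 1-aligned); 9..12  -- tail padding (3B); sizeof = 12, alignof = 4
0..8  layer  (8B, 1-aligned)
8..10  height  (2B, 1-aligned)
10..14  width  (4B, 1-aligned)
14..18  pitch  (4B, 1-aligned)
18..19  stride  (1B, 1-aligned)
19..23  channels  (4B, 1-aligned)
23..35  format  (12B, 1-aligned)
35..36  mip_level  (1B, 1-aligned)
36..37  depth  (1B, 1-aligned)
sizeof = 37, alignof = 1
array of 25: 25 × 37 = 925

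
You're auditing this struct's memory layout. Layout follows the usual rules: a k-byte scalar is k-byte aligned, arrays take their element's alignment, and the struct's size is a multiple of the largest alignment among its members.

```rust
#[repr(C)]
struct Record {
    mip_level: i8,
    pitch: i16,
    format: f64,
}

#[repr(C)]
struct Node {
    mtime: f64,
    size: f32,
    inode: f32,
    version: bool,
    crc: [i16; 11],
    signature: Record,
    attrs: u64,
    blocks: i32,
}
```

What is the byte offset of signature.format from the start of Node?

48

Record: 0..1  mip_level  (1B, 1-aligned); 1..2  -- padding (1B); 2..4  pitch  (2B, 2-aligned); 4..8  -- padding (4B); 8..16  format  (8B, 8-aligned); sizeof = 16, alignof = 8
0..8  mtime  (8B, 8-aligned)
8..12  size  (4B, 4-aligned)
12..16  inode  (4B, 4-aligned)
16..17  version  (1B, 1-aligned)
17..18  -- padding (1B)
18..40  crc  (22B, 2-aligned)
40..56  signature  (16B, 8-aligned)
within Record: format at 8
40 + 8 = 48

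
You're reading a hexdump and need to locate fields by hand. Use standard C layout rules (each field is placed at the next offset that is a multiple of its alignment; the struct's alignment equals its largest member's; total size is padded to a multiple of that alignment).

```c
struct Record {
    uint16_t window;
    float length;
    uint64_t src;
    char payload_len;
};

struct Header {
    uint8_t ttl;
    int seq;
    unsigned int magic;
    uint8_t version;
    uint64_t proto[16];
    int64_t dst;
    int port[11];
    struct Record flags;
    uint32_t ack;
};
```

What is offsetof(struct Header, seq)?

Record: window at 0 (size 2, align 2) → ends 2; pad 2 to align 4 for length; length at 4 (size 4, align 4) → ends 8; src at 8 (size 8, align 8) → ends 16; payload_len at 16 (size 1, align 1) → ends 17; tail pad 7 to reach multiple of 8; total 24 bytes, alignment 8
ttl at 0 (size 1, align 1) → ends 1
pad 3 to align 4 for seq
seq at 4 (size 4, align 4) → ends 8

4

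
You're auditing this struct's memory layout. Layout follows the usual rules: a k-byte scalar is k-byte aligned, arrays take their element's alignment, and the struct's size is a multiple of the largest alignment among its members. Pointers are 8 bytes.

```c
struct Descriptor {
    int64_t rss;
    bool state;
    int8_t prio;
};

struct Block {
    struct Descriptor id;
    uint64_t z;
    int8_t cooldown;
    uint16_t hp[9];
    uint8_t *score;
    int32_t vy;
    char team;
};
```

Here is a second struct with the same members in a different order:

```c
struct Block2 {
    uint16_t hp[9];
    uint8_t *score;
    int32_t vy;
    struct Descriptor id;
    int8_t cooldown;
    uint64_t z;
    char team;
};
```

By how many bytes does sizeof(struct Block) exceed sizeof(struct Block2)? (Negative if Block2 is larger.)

-16

Descriptor: @0: rss [8B, align 8] → 8; @8: state [1B, align 1] → 9; @9: prio [1B, align 1] → 10; +6 tail pad (align 8); size 16, align 8
@0: id [16B, align 8] → 16
@16: z [8B, align 8] → 24
@24: cooldown [1B, align 1] → 25
+1 pad (align 2)
@26: hp [18B, align 2] → 44
+4 pad (align 8)
@48: score [8B, align 8] → 56
@56: vy [4B, align 4] → 60
@60: team [1B, align 1] → 61
+3 tail pad (align 8)
size 64, align 8
— Block2 —
@0: hp [18B, align 2] → 18
+6 pad (align 8)
@24: score [8B, align 8] → 32
@32: vy [4B, align 4] → 36
+4 pad (align 8)
@40: id [16B, align 8] → 56
@56: cooldown [1B, align 1] → 57
+7 pad (align 8)
@64: z [8B, align 8] → 72
@72: team [1B, align 1] → 73
+7 tail pad (align 8)
size 80, align 8
64 − 80 = -16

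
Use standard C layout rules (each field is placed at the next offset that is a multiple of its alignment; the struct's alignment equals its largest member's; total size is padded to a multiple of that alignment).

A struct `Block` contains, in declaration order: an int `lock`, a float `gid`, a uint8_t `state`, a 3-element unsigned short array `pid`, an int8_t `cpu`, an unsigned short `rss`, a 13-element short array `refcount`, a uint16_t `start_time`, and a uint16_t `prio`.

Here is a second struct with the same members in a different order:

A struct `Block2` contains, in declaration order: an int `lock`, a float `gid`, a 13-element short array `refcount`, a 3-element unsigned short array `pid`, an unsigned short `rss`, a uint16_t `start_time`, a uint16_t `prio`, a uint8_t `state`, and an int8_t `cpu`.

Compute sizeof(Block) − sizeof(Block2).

4

0..4  lock  (4B, 4-aligned)
4..8  gid  (4B, 4-aligned)
8..9  state  (1B, 1-aligned)
9..10  -- padding (1B)
10..16  pid  (6B, 2-aligned)
16..17  cpu  (1B, 1-aligned)
17..18  -- padding (1B)
18..20  rss  (2B, 2-aligned)
20..46  refcount  (26B, 2-aligned)
46..48  start_time  (2B, 2-aligned)
48..50  prio  (2B, 2-aligned)
50..52  -- tail padding (2B)
sizeof = 52, alignof = 4
— Block2 —
0..4  lock  (4B, 4-aligned)
4..8  gid  (4B, 4-aligned)
8..34  refcount  (26B, 2-aligned)
34..40  pid  (6B, 2-aligned)
40..42  rss  (2B, 2-aligned)
42..44  start_time  (2B, 2-aligned)
44..46  prio  (2B, 2-aligned)
46..47  state  (1B, 1-aligned)
47..48  cpu  (1B, 1-aligned)
sizeof = 48, alignof = 4
52 − 48 = 4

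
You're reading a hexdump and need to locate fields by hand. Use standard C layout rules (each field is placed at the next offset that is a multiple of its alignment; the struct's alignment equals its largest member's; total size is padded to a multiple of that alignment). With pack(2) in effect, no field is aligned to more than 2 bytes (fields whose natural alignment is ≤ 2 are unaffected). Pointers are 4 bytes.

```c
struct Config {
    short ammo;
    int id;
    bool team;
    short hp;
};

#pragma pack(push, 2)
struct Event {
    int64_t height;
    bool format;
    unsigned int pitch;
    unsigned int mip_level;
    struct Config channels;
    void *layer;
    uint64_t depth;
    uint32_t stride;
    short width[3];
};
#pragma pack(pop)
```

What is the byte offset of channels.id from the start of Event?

Config: 0..2  ammo  (2B, 2-aligned); 2..4  -- padding (2B); 4..8  id  (4B, 4-aligned); 8..9  team  (1B, 1-aligned); 9..10  -- padding (1B); 10..12  hp  (2B, 2-aligned); sizeof = 12, alignof = 4
0..8  height  (8B, 2-aligned)
8..9  format  (1B, 1-aligned)
9..10  -- padding (1B)
10..14  pitch  (4B, 2-aligned)
14..18  mip_level  (4B, 2-aligned)
18..30  channels  (12B, 2-aligned)
within Config: id at 4
18 + 4 = 22

22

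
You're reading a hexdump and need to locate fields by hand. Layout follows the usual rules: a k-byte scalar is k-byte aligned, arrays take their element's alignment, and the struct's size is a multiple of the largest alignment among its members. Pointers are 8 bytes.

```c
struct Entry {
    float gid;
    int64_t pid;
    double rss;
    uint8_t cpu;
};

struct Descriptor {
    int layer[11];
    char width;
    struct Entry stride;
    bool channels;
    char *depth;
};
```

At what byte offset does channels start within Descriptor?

Entry: @0: gid [4B, align 4] → 4; +4 pad (align 8); @8: pid [8B, align 8] → 16; @16: rss [8B, align 8] → 24; @24: cpu [1B, align 1] → 25; +7 tail pad (align 8); size 32, align 8
@0: layer [44B, align 4] → 44
@44: width [1B, align 1] → 45
+3 pad (align 8)
@48: stride [32B, align 8] → 80
@80: channels [1B, align 1] → 81

80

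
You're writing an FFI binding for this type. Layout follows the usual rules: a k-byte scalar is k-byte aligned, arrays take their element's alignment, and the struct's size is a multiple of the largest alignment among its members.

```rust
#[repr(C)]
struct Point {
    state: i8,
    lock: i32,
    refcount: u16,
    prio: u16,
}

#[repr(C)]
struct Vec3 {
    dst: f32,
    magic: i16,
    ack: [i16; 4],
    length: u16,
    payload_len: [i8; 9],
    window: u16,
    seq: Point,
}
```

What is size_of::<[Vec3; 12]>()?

Point: state at 0 (size 1, align 1) → ends 1; pad 3 to align 4 for lock; lock at 4 (size 4, align 4) → ends 8; refcount at 8 (size 2, align 2) → ends 10; prio at 10 (size 2, align 2) → ends 12; total 12 bytes, alignment 4
dst at 0 (size 4, align 4) → ends 4
magic at 4 (size 2, align 2) → ends 6
ack at 6 (size 8, align 2) → ends 14
length at 14 (size 2, align 2) → ends 16
payload_len at 16 (size 9, align 1) → ends 25
pad 1 to align 2 for window
window at 26 (size 2, align 2) → ends 28
seq at 28 (size 12, align 4) → ends 40
total 40 bytes, alignment 4
array of 12: 12 × 40 = 480

480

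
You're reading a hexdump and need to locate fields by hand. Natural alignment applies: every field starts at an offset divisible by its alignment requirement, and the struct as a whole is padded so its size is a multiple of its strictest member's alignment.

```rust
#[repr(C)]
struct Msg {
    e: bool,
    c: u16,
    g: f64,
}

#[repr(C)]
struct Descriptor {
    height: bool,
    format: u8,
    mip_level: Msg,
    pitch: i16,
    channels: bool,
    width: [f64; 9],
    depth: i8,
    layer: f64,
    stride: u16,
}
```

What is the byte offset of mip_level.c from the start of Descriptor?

Msg: 0..1  e  (1B, 1-aligned); 1..2  -- padding (1B); 2..4  c  (2B, 2-aligned); 4..8  -- padding (4B); 8..16  g  (8B, 8-aligned); sizeof = 16, alignof = 8
0..1  height  (1B, 1-aligned)
1..2  format  (1B, 1-aligned)
2..8  -- padding (6B)
8..24  mip_level  (16B, 8-aligned)
within Msg: c at 2
8 + 2 = 10

10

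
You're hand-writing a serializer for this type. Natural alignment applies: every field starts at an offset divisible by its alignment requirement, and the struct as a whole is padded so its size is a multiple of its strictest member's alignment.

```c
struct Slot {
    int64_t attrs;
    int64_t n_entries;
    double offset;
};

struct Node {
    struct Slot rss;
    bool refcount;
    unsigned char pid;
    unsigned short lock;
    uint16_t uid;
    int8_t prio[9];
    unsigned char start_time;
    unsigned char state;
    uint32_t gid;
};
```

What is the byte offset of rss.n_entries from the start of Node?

8

Slot: 0..8  attrs  (8B, 8-aligned); 8..16  n_entries  (8B, 8-aligned); 16..24  offset  (8B, 8-aligned); sizeof = 24, alignof = 8
0..24  rss  (24B, 8-aligned)
within Slot: n_entries at 8
0 + 8 = 8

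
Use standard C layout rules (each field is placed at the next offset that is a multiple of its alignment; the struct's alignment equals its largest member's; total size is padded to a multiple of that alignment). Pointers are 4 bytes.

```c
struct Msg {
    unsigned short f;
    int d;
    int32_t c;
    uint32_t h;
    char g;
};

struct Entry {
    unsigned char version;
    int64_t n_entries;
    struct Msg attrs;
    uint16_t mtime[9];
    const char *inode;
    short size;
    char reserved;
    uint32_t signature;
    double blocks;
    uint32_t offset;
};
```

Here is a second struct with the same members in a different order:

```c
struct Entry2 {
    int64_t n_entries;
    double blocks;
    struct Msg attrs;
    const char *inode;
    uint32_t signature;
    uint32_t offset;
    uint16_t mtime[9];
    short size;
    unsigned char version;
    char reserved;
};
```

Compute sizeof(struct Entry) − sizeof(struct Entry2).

Msg: 0..2  f  (2B, 2-aligned); 2..4  -- padding (2B); 4..8  d  (4B, 4-aligned); 8..12  c  (4B, 4-aligned); 12..16  h  (4B, 4-aligned); 16..17  g  (1B, 1-aligned); 17..20  -- tail padding (3B); sizeof = 20, alignof = 4
0..1  version  (1B, 1-aligned)
1..8  -- padding (7B)
8..16  n_entries  (8B, 8-aligned)
16..36  attrs  (20B, 4-aligned)
36..54  mtime  (18B, 2-aligned)
54..56  -- padding (2B)
56..60  inode  (4B, 4-aligned)
60..62  size  (2B, 2-aligned)
62..63  reserved  (1B, 1-aligned)
63..64  -- padding (1B)
64..68  signature  (4B, 4-aligned)
68..72  -- padding (4B)
72..80  blocks  (8B, 8-aligned)
80..84  offset  (4B, 4-aligned)
84..88  -- tail padding (4B)
sizeof = 88, alignof = 8
— Entry2 —
0..8  n_entries  (8B, 8-aligned)
8..16  blocks  (8B, 8-aligned)
16..36  attrs  (20B, 4-aligned)
36..40  inode  (4B, 4-aligned)
40..44  signature  (4B, 4-aligned)
44..48  offset  (4B, 4-aligned)
48..66  mtime  (18B, 2-aligned)
66..68  size  (2B, 2-aligned)
68..69  version  (1B, 1-aligned)
69..70  reserved  (1B, 1-aligned)
70..72  -- tail padding (2B)
sizeof = 72, alignof = 8
88 − 72 = 16

16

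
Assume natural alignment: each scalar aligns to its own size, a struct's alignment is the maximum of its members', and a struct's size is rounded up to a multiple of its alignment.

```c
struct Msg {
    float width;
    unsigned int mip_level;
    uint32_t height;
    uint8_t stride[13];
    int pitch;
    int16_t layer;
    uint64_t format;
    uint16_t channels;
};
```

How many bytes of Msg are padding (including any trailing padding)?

0..4  width  (4B, 4-aligned)
4..8  mip_level  (4B, 4-aligned)
8..12  height  (4B, 4-aligned)
12..25  stride  (13B, 1-aligned)
25..28  -- padding (3B)
28..32  pitch  (4B, 4-aligned)
32..34  layer  (2B, 2-aligned)
34..40  -- padding (6B)
40..48  format  (8B, 8-aligned)
48..50  channels  (2B, 2-aligned)
50..56  -- tail padding (6B)
sizeof = 56, alignof = 8
data bytes 41, size 56 → padding 15

15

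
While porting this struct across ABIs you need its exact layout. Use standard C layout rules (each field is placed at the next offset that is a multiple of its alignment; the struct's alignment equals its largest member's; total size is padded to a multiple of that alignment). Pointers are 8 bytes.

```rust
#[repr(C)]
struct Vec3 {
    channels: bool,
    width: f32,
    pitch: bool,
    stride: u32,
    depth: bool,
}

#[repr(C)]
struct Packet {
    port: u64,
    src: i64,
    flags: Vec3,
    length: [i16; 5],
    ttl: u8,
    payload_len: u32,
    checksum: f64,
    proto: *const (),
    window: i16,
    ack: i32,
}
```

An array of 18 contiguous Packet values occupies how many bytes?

1440

Vec3: @0: channels [1B, align 1] → 1; +3 pad (align 4); @4: width [4B, align 4] → 8; @8: pitch [1B, align 1] → 9; +3 pad (align 4); @12: stride [4B, align 4] → 16; @16: depth [1B, align 1] → 17; +3 tail pad (align 4); size 20, align 4
@0: port [8B, align 8] → 8
@8: src [8B, align 8] → 16
@16: flags [20B, align 4] → 36
@36: length [10B, align 2] → 46
@46: ttl [1B, align 1] → 47
+1 pad (align 4)
@48: payload_len [4B, align 4] → 52
+4 pad (align 8)
@56: checksum [8B, align 8] → 64
@64: proto [8B, align 8] → 72
@72: window [2B, align 2] → 74
+2 pad (align 4)
@76: ack [4B, align 4] → 80
size 80, align 8
array of 18: 18 × 80 = 1440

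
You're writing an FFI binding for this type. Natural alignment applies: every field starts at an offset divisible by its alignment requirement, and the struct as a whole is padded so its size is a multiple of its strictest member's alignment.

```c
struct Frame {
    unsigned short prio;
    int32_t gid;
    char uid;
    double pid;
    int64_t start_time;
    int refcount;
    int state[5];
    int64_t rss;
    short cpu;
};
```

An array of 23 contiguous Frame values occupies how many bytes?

1656

@0: prio [2B, align 2] → 2
+2 pad (align 4)
@4: gid [4B, align 4] → 8
@8: uid [1B, align 1] → 9
+7 pad (align 8)
@16: pid [8B, align 8] → 24
@24: start_time [8B, align 8] → 32
@32: refcount [4B, align 4] → 36
@36: state [20B, align 4] → 56
@56: rss [8B, align 8] → 64
@64: cpu [2B, align 2] → 66
+6 tail pad (align 8)
size 72, align 8
array of 23: 23 × 72 = 1656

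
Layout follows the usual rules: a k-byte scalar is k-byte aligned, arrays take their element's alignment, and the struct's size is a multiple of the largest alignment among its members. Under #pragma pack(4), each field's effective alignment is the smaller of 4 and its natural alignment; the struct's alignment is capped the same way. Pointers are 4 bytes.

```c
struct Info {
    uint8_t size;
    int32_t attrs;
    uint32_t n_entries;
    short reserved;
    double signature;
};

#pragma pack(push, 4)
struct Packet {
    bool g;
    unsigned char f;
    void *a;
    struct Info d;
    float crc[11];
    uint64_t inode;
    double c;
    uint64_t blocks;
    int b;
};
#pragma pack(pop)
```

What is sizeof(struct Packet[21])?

Info: @0: size [1B, align 1] → 1; +3 pad (align 4); @4: attrs [4B, align 4] → 8; @8: n_entries [4B, align 4] → 12; @12: reserved [2B, align 2] → 14; +2 pad (align 8); @16: signature [8B, align 8] → 24; size 24, align 8
@0: g [1B, align 1] → 1
@1: f [1B, align 1] → 2
+2 pad (align 4)
@4: a [4B, align 4] → 8
@8: d [24B, align 4] → 32
@32: crc [44B, align 4] → 76
@76: inode [8B, align 4] → 84
@84: c [8B, align 4] → 92
@92: blocks [8B, align 4] → 100
@100: b [4B, align 4] → 104
size 104, align 4
array of 21: 21 × 104 = 2184

2184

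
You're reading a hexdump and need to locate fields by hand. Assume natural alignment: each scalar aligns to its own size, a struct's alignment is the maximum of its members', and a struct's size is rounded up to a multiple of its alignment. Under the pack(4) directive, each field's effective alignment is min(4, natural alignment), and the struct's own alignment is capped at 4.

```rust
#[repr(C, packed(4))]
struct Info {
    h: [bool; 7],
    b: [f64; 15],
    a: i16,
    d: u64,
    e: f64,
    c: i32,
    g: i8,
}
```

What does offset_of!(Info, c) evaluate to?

h at 0 (size 7, align 1) → ends 7
pad 1 to align 4 for b
b at 8 (size 120, align 4) → ends 128
a at 128 (size 2, align 2) → ends 130
pad 2 to align 4 for d
d at 132 (size 8, align 4) → ends 140
e at 140 (size 8, align 4) → ends 148
c at 148 (size 4, align 4) → ends 152

148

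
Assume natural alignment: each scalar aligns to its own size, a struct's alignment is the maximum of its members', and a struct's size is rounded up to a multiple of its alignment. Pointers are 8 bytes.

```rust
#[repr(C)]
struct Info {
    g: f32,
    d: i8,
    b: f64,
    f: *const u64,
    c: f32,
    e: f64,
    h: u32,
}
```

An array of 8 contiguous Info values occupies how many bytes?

384

@0: g [4B, align 4] → 4
@4: d [1B, align 1] → 5
+3 pad (align 8)
@8: b [8B, align 8] → 16
@16: f [8B, align 8] → 24
@24: c [4B, align 4] → 28
+4 pad (align 8)
@32: e [8B, align 8] → 40
@40: h [4B, align 4] → 44
+4 tail pad (align 8)
size 48, align 8
array of 8: 8 × 48 = 384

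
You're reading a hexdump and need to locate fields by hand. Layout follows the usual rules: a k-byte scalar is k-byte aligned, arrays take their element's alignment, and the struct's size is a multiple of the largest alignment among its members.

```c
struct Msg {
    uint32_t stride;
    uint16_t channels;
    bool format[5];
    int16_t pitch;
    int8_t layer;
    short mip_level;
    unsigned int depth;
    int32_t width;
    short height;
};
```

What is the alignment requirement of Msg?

4

member alignments: stride=4, channels=2, format=1, pitch=2, layer=1, mip_level=2, depth=4, width=4, height=2
max = 4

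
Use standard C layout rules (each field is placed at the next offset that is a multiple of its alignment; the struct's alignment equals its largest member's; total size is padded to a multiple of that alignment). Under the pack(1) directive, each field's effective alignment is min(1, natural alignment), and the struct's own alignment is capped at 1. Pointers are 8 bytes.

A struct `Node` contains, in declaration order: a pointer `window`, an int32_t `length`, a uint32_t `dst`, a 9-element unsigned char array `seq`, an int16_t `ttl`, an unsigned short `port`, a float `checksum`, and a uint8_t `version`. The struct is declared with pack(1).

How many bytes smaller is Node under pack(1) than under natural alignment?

6

natural layout:
  @0: window [8B, align 8] → 8
  @8: length [4B, align 4] → 12
  @12: dst [4B, align 4] → 16
  @16: seq [9B, align 1] → 25
  +1 pad (align 2)
  @26: ttl [2B, align 2] → 28
  @28: port [2B, align 2] → 30
  +2 pad (align 4)
  @32: checksum [4B, align 4] → 36
  @36: version [1B, align 1] → 37
  +3 tail pad (align 8)
  size 40, align 8
packed(1) layout:
  @0: window [8B, align 1] → 8
  @8: length [4B, align 1] → 12
  @12: dst [4B, align 1] → 16
  @16: seq [9B, align 1] → 25
  @25: ttl [2B, align 1] → 27
  @27: port [2B, align 1] → 29
  @29: checksum [4B, align 1] → 33
  @33: version [1B, align 1] → 34
  size 34, align 1
40 − 34 = 6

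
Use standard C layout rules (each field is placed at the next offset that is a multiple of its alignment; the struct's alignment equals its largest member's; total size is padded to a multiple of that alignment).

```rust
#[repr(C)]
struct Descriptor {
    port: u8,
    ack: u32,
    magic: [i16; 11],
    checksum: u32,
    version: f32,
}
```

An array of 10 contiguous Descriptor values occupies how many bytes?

0..1  port  (1B, 1-aligned)
1..4  -- padding (3B)
4..8  ack  (4B, 4-aligned)
8..30  magic  (22B, 2-aligned)
30..32  -- padding (2B)
32..36  checksum  (4B, 4-aligned)
36..40  version  (4B, 4-aligned)
sizeof = 40, alignof = 4
array of 10: 10 × 40 = 400

400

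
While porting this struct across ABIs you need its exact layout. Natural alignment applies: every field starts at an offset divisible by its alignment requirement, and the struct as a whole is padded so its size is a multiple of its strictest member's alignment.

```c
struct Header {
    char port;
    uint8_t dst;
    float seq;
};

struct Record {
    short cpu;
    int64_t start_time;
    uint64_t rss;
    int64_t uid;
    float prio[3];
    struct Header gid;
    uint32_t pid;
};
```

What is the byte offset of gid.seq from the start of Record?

48

Header: 0..1  port  (1B, 1-aligned); 1..2  dst  (1B, 1-aligned); 2..4  -- padding (2B); 4..8  seq  (4B, 4-aligned); sizeof = 8, alignof = 4
0..2  cpu  (2B, 2-aligned)
2..8  -- padding (6B)
8..16  start_time  (8B, 8-aligned)
16..24  rss  (8B, 8-aligned)
24..32  uid  (8B, 8-aligned)
32..44  prio  (12B, 4-aligned)
44..52  gid  (8B, 4-aligned)
within Header: seq at 4
44 + 4 = 48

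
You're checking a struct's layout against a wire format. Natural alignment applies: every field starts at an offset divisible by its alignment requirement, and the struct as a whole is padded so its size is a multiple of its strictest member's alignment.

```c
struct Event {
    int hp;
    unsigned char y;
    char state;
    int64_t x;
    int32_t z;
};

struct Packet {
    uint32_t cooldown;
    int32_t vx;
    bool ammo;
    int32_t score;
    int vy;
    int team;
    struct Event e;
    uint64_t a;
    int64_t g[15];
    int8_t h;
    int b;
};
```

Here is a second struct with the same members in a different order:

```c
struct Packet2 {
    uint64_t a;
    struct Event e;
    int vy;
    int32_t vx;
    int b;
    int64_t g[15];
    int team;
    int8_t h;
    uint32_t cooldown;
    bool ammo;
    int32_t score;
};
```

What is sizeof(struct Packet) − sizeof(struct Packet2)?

Event: 0..4  hp  (4B, 4-aligned); 4..5  y  (1B, 1-aligned); 5..6  state  (1B, 1-aligned); 6..8  -- padding (2B); 8..16  x  (8B, 8-aligned); 16..20  z  (4B, 4-aligned); 20..24  -- tail padding (4B); sizeof = 24, alignof = 8
0..4  cooldown  (4B, 4-aligned)
4..8  vx  (4B, 4-aligned)
8..9  ammo  (1B, 1-aligned)
9..12  -- padding (3B)
12..16  score  (4B, 4-aligned)
16..20  vy  (4B, 4-aligned)
20..24  team  (4B, 4-aligned)
24..48  e  (24B, 8-aligned)
48..56  a  (8B, 8-aligned)
56..176  g  (120B, 8-aligned)
176..177  h  (1B, 1-aligned)
177..180  -- padding (3B)
180..184  b  (4B, 4-aligned)
sizeof = 184, alignof = 8
— Packet2 —
0..8  a  (8B, 8-aligned)
8..32  e  (24B, 8-aligned)
32..36  vy  (4B, 4-aligned)
36..40  vx  (4B, 4-aligned)
40..44  b  (4B, 4-aligned)
44..48  -- padding (4B)
48..168  g  (120B, 8-aligned)
168..172  team  (4B, 4-aligned)
172..173  h  (1B, 1-aligned)
173..176  -- padding (3B)
176..180  cooldown  (4B, 4-aligned)
180..181  ammo  (1B, 1-aligned)
181..184  -- padding (3B)
184..188  score  (4B, 4-aligned)
188..192  -- tail padding (4B)
sizeof = 192, alignof = 8
184 − 192 = -8

-8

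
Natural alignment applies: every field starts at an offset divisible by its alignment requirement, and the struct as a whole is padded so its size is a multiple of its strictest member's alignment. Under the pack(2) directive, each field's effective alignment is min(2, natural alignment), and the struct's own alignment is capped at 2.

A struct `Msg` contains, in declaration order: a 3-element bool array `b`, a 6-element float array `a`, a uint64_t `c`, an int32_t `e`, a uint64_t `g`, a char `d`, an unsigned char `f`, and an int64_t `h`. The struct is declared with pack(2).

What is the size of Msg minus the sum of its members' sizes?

0..3  b  (3B, 1-aligned)
3..4  -- padding (1B)
4..28  a  (24B, 2-aligned)
28..36  c  (8B, 2-aligned)
36..40  e  (4B, 2-aligned)
40..48  g  (8B, 2-aligned)
48..49  d  (1B, 1-aligned)
49..50  f  (1B, 1-aligned)
50..58  h  (8B, 2-aligned)
sizeof = 58, alignof = 2
data bytes 57, size 58 → padding 1

1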